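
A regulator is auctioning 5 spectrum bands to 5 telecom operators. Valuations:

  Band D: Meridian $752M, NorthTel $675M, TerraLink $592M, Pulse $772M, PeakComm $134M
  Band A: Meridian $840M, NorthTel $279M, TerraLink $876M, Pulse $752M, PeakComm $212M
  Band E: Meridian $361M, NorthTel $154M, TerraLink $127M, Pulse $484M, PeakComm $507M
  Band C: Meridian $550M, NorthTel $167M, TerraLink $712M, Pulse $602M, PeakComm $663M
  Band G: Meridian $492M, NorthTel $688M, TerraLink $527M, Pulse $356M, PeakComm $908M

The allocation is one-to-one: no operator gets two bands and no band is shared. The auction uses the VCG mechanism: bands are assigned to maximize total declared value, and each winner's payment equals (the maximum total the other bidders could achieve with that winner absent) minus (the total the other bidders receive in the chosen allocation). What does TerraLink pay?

TerraLink pays $118M.

Efficient allocation: Meridian→Band A ($840M), NorthTel→Band D ($675M), TerraLink→Band C ($712M), Pulse→Band E ($484M), PeakComm→Band G ($908M); total welfare W = $3619M.
TerraLink receives Band C at value $712M, so the others get W − 712 = $2907M.
Without TerraLink: best allocation of the remaining 4 bidders over all 5 bands is Meridian→Band A ($840M), NorthTel→Band D ($675M), Pulse→Band C ($602M), PeakComm→Band G ($908M), total $3025M.
VCG payment = (others' best without TerraLink) − (others' welfare with TerraLink) = 3025 − 2907 = $118M.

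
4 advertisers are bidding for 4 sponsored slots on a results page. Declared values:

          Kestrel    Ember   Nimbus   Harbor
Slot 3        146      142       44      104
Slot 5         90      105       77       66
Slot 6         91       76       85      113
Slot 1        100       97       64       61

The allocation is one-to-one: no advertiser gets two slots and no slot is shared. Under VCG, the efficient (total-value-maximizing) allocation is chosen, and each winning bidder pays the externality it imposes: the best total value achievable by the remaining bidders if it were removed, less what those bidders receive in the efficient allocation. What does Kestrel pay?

Kestrel pays $45.

Efficient allocation: Kestrel→Slot 3 ($146), Ember→Slot 1 ($97), Nimbus→Slot 5 ($77), Harbor→Slot 6 ($113); total welfare W = $433.
Kestrel receives Slot 3 at value $146, so the others get W − 146 = $287.
Without Kestrel: best allocation of the remaining 3 bidders over all 4 slots is Ember→Slot 3 ($142), Nimbus→Slot 5 ($77), Harbor→Slot 6 ($113), total $332.
VCG payment = (others' best without Kestrel) − (others' welfare with Kestrel) = 332 − 287 = $45.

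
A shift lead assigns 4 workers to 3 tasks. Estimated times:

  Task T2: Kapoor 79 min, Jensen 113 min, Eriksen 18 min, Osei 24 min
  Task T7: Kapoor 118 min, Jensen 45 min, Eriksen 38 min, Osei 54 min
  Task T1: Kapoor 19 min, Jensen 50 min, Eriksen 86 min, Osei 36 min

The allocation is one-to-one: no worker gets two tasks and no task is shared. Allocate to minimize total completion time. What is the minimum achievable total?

Optimal: Osei→Task T2 (24 min), Eriksen→Task T7 (38 min), Kapoor→Task T1 (19 min) — total 24+38+19 = 81 min.
Row-greedy (each worker in turn takes its cheapest remaining task) gives 82 min, worse by 1.
Swapping Kapoor↔Osei (Kapoor→Task T2 79 min, Osei→Task T1 36 min) adds 72.
Checked against all permutations: 81 min is optimal.

Min total: 81 min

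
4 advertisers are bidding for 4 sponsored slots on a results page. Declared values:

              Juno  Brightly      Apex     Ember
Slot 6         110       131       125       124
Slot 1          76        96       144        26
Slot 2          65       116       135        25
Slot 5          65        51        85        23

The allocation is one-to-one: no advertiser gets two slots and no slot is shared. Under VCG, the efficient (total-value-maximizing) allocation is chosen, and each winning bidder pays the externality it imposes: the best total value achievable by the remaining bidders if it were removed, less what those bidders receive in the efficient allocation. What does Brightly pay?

Efficient allocation: Juno→Slot 5 ($65), Brightly→Slot 2 ($116), Apex→Slot 1 ($144), Ember→Slot 6 ($124); total welfare W = $449.
Brightly receives Slot 2 at value $116, so the others get W − 116 = $333.
Without Brightly: best allocation of the remaining 3 bidders over all 4 slots is Juno→Slot 1 ($76), Apex→Slot 2 ($135), Ember→Slot 6 ($124), total $335.
VCG payment = (others' best without Brightly) − (others' welfare with Brightly) = 335 − 333 = $2.

Brightly pays $2.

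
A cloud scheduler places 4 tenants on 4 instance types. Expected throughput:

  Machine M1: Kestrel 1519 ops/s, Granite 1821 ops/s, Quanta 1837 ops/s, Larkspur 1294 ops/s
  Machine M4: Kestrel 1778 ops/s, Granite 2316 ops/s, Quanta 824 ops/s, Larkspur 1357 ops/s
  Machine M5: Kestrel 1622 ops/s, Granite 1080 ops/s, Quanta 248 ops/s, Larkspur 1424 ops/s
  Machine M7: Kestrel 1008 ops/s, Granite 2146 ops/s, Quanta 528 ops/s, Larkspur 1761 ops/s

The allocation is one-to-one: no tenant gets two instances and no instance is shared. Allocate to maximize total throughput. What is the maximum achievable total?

Max total: 7536 ops/s

Optimal: Kestrel→Machine M5 (1622 ops/s), Granite→Machine M4 (2316 ops/s), Quanta→Machine M1 (1837 ops/s), Larkspur→Machine M7 (1761 ops/s) — total 1622+2316+1837+1761 = 7536 ops/s.
Row-greedy (each tenant in turn takes its best remaining instance) gives 7185 ops/s, worse by 351.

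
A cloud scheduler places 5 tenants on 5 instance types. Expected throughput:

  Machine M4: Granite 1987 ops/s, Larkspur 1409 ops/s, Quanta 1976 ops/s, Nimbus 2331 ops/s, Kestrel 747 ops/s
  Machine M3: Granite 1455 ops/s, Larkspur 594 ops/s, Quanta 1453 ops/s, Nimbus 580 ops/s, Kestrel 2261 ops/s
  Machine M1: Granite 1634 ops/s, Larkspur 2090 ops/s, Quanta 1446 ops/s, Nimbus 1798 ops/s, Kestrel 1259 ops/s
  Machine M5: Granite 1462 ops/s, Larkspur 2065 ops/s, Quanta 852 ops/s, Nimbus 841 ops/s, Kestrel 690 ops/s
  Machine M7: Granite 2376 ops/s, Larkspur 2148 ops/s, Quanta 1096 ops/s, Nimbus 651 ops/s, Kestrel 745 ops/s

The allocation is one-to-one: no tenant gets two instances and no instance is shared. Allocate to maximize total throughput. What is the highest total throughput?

This is a one-to-one assignment (maximum-weight bipartite matching).
Optimal: Granite→Machine M7 (2376 ops/s), Larkspur→Machine M5 (2065 ops/s), Quanta→Machine M1 (1446 ops/s), Nimbus→Machine M4 (2331 ops/s), Kestrel→Machine M3 (2261 ops/s) — total 2376+2065+1446+2331+2261 = 10479 ops/s.
Row-greedy (each tenant in turn takes its best remaining instance) gives 9544 ops/s, worse by 935.
Swapping Nimbus↔Granite (Nimbus→Machine M7 651 ops/s, Granite→Machine M4 1987 ops/s) loses 2069.
Checked against all permutations: 10479 ops/s is optimal.

Max total: 10479 ops/s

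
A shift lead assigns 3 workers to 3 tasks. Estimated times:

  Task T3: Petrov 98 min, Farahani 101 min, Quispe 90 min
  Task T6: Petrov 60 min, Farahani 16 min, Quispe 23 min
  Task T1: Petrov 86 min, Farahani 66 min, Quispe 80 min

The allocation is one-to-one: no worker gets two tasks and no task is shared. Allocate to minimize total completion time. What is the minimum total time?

Optimal: Petrov→Task T3 (98 min), Farahani→Task T1 (66 min), Quispe→Task T6 (23 min) — total 98+66+23 = 187 min.
Min-entry greedy (repeatedly take the single cheapest remaining cell) gives 194 min, worse by 7.
Every other assignment is strictly worse.

Minimum total: 187 min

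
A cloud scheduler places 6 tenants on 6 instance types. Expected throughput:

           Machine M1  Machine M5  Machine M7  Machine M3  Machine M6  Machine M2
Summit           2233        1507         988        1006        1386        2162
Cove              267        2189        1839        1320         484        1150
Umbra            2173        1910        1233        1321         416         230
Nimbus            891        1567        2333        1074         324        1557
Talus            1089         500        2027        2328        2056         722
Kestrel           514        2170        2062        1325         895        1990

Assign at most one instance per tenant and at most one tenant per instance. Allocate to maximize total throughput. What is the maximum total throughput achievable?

This is the linear assignment problem.
Optimal: Summit→Machine M6 (1386 ops/s), Cove→Machine M5 (2189 ops/s), Umbra→Machine M1 (2173 ops/s), Nimbus→Machine M7 (2333 ops/s), Talus→Machine M3 (2328 ops/s), Kestrel→Machine M2 (1990 ops/s) — total 1386+2189+2173+2333+2328+1990 = 12399 ops/s.
Max-entry greedy (repeatedly take the single best remaining cell) gives 11489 ops/s, worse by 910.
Swapping Nimbus↔Kestrel (Nimbus→Machine M2 1557 ops/s, Kestrel→Machine M7 2062 ops/s) loses 704.
Every other assignment is strictly worse.

Max total: 12399 ops/s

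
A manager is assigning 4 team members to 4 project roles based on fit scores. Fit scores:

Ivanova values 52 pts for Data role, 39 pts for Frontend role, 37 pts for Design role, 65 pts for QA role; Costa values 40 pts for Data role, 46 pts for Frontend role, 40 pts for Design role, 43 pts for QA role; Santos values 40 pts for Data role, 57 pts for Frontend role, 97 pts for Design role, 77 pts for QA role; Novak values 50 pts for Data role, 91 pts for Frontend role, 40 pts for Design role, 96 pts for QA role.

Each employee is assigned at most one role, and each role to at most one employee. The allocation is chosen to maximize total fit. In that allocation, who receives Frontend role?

Optimal: Ivanova→QA role (65 pts), Costa→Data role (40 pts), Santos→Design role (97 pts), Novak→Frontend role (91 pts) — total 65+40+97+91 = 293 pts.
Max-entry greedy (repeatedly take the single best remaining cell) gives 291 pts, worse by 2.
Next-best assignment: Ivanova→Data role, Costa→Frontend role, Santos→Design role, Novak→QA role = 291 pts.
Swapping Costa↔Novak (Costa→Frontend role 46 pts, Novak→Data role 50 pts) loses 35.
Novak's own top role is QA role (96 pts), but forcing Novak→QA role and reassigning the rest optimally gives only 291 pts — worse by 2.

Novak receives Frontend role.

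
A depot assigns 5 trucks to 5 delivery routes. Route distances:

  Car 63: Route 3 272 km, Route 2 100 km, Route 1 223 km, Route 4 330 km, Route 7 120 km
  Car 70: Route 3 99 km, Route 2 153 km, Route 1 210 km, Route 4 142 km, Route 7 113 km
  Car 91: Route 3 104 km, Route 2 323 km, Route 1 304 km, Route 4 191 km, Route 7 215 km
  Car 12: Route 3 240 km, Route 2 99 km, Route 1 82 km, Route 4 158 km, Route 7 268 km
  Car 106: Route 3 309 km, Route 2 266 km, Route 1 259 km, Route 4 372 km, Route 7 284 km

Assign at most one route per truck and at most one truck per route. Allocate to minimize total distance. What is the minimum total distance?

Min total: 712 km

Optimal: Car 63→Route 2 (100 km), Car 70→Route 4 (142 km), Car 91→Route 3 (104 km), Car 12→Route 1 (82 km), Car 106→Route 7 (284 km) — total 100+142+104+82+284 = 712 km.
Column-greedy (each route in turn goes to its cheapest remaining truck) gives 896 km, worse by 184.
No other one-to-one assignment undercuts 712 km.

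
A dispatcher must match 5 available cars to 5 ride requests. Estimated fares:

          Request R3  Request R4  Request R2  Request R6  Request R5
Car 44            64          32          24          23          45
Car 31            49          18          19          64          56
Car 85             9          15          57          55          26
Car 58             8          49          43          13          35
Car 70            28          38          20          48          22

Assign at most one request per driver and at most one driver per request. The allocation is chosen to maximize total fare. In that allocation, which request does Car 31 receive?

Car 31 receives Request R5.

This is the linear assignment problem.
Optimal: Car 44→Request R3 ($64), Car 31→Request R5 ($56), Car 85→Request R2 ($57), Car 58→Request R4 ($49), Car 70→Request R6 ($48) — total 64+56+57+49+48 = $274.
Row-greedy (each driver in turn takes its best remaining request) gives $256, worse by 18.
No other one-to-one assignment exceeds $274.
Car 31's own top request is Request R6 ($64), but forcing Car 31→Request R6 and reassigning the rest optimally gives only $258 — worse by 16.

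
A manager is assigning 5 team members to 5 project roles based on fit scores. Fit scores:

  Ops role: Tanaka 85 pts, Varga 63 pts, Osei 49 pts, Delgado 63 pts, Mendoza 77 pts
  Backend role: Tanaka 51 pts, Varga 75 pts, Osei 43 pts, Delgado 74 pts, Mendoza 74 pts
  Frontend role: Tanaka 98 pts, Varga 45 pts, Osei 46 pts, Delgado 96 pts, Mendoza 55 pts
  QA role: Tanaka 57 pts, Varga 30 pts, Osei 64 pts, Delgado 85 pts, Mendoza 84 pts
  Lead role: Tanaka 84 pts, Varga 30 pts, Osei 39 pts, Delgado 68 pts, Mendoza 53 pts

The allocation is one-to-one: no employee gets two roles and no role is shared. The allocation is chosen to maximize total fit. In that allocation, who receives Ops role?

This is the linear assignment problem.
Optimal: Tanaka→Lead role (84 pts), Varga→Backend role (75 pts), Osei→QA role (64 pts), Delgado→Frontend role (96 pts), Mendoza→Ops role (77 pts) — total 84+75+64+96+77 = 396 pts.
Max-entry greedy (repeatedly take the single best remaining cell) gives 374 pts, worse by 22.
Next-best assignment: Tanaka→Lead role, Varga→Backend role, Osei→Ops role, Delgado→Frontend role, Mendoza→QA role = 388 pts.
Every other assignment is strictly worse.
Mendoza's own top role is QA role (84 pts), but forcing Mendoza→QA role and reassigning the rest optimally gives only 388 pts — worse by 8.

Mendoza receives Ops role.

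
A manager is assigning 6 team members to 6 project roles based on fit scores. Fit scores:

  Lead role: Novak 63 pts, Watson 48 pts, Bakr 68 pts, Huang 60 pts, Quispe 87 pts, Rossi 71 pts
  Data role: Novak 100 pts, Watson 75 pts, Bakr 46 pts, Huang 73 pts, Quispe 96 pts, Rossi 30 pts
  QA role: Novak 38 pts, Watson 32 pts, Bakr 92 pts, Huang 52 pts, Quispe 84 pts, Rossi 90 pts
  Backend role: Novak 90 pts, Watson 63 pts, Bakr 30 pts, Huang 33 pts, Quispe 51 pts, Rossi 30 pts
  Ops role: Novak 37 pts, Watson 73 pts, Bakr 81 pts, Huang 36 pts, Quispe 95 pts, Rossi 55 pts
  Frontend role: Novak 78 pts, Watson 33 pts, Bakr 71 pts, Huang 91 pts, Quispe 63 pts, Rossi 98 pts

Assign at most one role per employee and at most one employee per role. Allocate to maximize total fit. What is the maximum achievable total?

This is the linear assignment problem.
Optimal: Novak→Backend role (90 pts), Watson→Data role (75 pts), Bakr→QA role (92 pts), Huang→Frontend role (91 pts), Quispe→Ops role (95 pts), Rossi→Lead role (71 pts) — total 90+75+92+91+95+71 = 514 pts.
Row-greedy (each employee in turn takes its best remaining role) gives 473 pts, worse by 41.
Checked against all permutations: 514 pts is optimal.

Maximum total: 514 pts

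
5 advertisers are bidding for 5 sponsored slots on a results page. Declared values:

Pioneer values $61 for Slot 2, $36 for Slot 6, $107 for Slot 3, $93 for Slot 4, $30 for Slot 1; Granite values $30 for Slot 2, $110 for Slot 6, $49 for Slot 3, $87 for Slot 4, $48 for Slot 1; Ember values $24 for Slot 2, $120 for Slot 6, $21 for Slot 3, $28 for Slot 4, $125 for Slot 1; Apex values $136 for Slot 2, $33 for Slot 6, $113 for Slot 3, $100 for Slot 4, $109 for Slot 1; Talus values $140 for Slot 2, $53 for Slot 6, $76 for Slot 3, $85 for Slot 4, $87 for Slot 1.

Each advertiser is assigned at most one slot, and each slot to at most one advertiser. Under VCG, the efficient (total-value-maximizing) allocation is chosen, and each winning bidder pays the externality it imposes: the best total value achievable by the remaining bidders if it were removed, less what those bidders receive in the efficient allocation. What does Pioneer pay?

Pioneer pays $13.

Efficient allocation: Pioneer→Slot 3 ($107), Granite→Slot 6 ($110), Ember→Slot 1 ($125), Apex→Slot 4 ($100), Talus→Slot 2 ($140); total welfare W = $582.
Pioneer receives Slot 3 at value $107, so the others get W − 107 = $475.
Without Pioneer: best allocation of the remaining 4 bidders over all 5 slots is Granite→Slot 6 ($110), Ember→Slot 1 ($125), Apex→Slot 3 ($113), Talus→Slot 2 ($140), total $488.
VCG payment = (others' best without Pioneer) − (others' welfare with Pioneer) = 488 − 475 = $13.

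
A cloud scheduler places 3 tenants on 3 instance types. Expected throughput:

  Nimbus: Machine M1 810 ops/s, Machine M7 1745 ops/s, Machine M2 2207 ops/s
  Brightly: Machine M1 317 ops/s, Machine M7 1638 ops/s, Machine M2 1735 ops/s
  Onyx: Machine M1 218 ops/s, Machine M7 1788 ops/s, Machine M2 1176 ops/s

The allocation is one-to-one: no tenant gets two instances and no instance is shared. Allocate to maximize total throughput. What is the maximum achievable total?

Max total: 4333 ops/s

Optimal: Nimbus→Machine M1 (810 ops/s), Brightly→Machine M2 (1735 ops/s), Onyx→Machine M7 (1788 ops/s) — total 810+1735+1788 = 4333 ops/s.
Max-entry greedy (repeatedly take the single best remaining cell) gives 4312 ops/s, worse by 21.
Every other assignment is strictly worse.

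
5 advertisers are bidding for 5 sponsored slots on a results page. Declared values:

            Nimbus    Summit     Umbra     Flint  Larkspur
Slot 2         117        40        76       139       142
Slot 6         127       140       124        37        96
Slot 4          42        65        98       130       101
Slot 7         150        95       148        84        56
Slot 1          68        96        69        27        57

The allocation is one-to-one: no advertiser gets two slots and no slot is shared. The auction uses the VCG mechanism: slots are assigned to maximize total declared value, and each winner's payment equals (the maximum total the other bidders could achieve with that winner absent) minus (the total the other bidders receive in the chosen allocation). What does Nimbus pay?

Nimbus pays $44.

Efficient allocation: Nimbus→Slot 6 ($127), Summit→Slot 1 ($96), Umbra→Slot 7 ($148), Flint→Slot 4 ($130), Larkspur→Slot 2 ($142); total welfare W = $643.
Nimbus receives Slot 6 at value $127, so the others get W − 127 = $516.
Without Nimbus: best allocation of the remaining 4 bidders over all 5 slots is Summit→Slot 6 ($140), Umbra→Slot 7 ($148), Flint→Slot 4 ($130), Larkspur→Slot 2 ($142), total $560.
VCG payment = (others' best without Nimbus) − (others' welfare with Nimbus) = 560 − 516 = $44.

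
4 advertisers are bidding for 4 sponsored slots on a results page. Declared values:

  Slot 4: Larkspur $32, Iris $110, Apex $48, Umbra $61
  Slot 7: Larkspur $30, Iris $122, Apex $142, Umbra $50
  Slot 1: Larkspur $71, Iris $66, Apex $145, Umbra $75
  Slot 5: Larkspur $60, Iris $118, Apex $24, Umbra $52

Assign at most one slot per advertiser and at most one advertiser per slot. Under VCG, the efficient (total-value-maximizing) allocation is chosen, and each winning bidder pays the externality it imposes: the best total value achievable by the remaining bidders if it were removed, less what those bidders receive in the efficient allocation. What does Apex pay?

Apex pays $7.

Efficient allocation: Larkspur→Slot 1 ($71), Iris→Slot 5 ($118), Apex→Slot 7 ($142), Umbra→Slot 4 ($61); total welfare W = $392.
Apex receives Slot 7 at value $142, so the others get W − 142 = $250.
Without Apex: best allocation of the remaining 3 bidders over all 4 slots is Larkspur→Slot 5 ($60), Iris→Slot 7 ($122), Umbra→Slot 1 ($75), total $257.
VCG payment = (others' best without Apex) − (others' welfare with Apex) = 257 − 250 = $7.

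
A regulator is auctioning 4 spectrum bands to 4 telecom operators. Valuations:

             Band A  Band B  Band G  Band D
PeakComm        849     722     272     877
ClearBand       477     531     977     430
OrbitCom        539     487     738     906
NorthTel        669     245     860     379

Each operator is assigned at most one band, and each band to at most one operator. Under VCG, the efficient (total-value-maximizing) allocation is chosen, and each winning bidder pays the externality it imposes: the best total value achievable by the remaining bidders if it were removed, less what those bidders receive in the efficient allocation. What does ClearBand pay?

Efficient allocation: PeakComm→Band B ($722M), ClearBand→Band G ($977M), OrbitCom→Band D ($906M), NorthTel→Band A ($669M); total welfare W = $3274M.
ClearBand receives Band G at value $977M, so the others get W − 977 = $2297M.
Without ClearBand: best allocation of the remaining 3 bidders over all 4 bands is PeakComm→Band A ($849M), OrbitCom→Band D ($906M), NorthTel→Band G ($860M), total $2615M.
VCG payment = (others' best without ClearBand) − (others' welfare with ClearBand) = 2615 − 2297 = $318M.

ClearBand pays $318M.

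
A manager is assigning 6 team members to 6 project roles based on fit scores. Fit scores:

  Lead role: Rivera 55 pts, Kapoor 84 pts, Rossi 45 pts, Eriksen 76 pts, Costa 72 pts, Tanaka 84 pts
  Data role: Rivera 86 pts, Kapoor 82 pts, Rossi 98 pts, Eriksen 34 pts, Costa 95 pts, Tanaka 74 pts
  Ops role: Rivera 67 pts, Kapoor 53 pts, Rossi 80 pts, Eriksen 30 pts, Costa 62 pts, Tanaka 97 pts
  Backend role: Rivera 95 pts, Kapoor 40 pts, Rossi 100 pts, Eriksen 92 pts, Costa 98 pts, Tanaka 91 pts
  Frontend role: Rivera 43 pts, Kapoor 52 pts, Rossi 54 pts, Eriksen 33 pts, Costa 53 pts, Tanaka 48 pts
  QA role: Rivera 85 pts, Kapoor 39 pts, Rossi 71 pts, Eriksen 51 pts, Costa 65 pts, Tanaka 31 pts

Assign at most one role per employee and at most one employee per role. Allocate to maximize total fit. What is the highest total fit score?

Maximum total: 509 pts

Optimal: Rivera→QA role (85 pts), Kapoor→Lead role (84 pts), Rossi→Data role (98 pts), Eriksen→Backend role (92 pts), Costa→Frontend role (53 pts), Tanaka→Ops role (97 pts) — total 85+84+98+92+53+97 = 509 pts.
Column-greedy (each role in turn goes to its best remaining employee) gives 471 pts, worse by 38.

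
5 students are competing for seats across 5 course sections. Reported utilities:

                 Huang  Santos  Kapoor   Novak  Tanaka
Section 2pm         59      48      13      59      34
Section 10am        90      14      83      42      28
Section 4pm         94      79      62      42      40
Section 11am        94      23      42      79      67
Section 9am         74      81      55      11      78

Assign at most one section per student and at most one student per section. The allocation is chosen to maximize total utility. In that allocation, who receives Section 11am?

Huang receives Section 11am.

Optimal: Huang→Section 11am (94 points), Santos→Section 4pm (79 points), Kapoor→Section 10am (83 points), Novak→Section 2pm (59 points), Tanaka→Section 9am (78 points) — total 94+79+83+59+78 = 393 points.
Column-greedy (each section in turn goes to its best remaining student) gives 378 points, worse by 15.
Next-best assignment: Huang→Section 4pm, Santos→Section 9am, Kapoor→Section 10am, Novak→Section 2pm, Tanaka→Section 11am = 384 points.
Swapping Novak↔Santos (Novak→Section 4pm 42 points, Santos→Section 2pm 48 points) loses 48.
Huang's own top section is Section 4pm (94 points), but forcing Huang→Section 4pm and reassigning the rest optimally gives only 384 points — worse by 9.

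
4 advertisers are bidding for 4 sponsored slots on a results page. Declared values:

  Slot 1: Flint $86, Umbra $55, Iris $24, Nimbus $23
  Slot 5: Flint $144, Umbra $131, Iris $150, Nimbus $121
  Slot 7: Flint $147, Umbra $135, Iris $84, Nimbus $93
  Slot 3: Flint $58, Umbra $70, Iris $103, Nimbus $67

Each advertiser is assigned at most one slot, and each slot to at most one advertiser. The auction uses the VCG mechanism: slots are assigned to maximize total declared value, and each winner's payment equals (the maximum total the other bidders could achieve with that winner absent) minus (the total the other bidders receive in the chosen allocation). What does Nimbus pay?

Nimbus pays $58.

Efficient allocation: Flint→Slot 1 ($86), Umbra→Slot 7 ($135), Iris→Slot 3 ($103), Nimbus→Slot 5 ($121); total welfare W = $445.
Nimbus receives Slot 5 at value $121, so the others get W − 121 = $324.
Without Nimbus: best allocation of the remaining 3 bidders over all 4 slots is Flint→Slot 5 ($144), Umbra→Slot 7 ($135), Iris→Slot 3 ($103), total $382.
VCG payment = (others' best without Nimbus) − (others' welfare with Nimbus) = 382 − 324 = $58.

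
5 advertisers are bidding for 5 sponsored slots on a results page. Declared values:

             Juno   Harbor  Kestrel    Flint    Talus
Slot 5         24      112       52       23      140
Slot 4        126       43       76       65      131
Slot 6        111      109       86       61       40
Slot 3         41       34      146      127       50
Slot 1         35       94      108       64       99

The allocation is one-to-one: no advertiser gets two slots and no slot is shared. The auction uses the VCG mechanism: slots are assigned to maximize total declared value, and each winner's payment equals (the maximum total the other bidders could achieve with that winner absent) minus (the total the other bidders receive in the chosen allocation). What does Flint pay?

Efficient allocation: Juno→Slot 4 ($126), Harbor→Slot 6 ($109), Kestrel→Slot 1 ($108), Flint→Slot 3 ($127), Talus→Slot 5 ($140); total welfare W = $610.
Flint receives Slot 3 at value $127, so the others get W − 127 = $483.
Without Flint: best allocation of the remaining 4 bidders over all 5 slots is Juno→Slot 4 ($126), Harbor→Slot 6 ($109), Kestrel→Slot 3 ($146), Talus→Slot 5 ($140), total $521.
VCG payment = (others' best without Flint) − (others' welfare with Flint) = 521 − 483 = $38.

Flint pays $38.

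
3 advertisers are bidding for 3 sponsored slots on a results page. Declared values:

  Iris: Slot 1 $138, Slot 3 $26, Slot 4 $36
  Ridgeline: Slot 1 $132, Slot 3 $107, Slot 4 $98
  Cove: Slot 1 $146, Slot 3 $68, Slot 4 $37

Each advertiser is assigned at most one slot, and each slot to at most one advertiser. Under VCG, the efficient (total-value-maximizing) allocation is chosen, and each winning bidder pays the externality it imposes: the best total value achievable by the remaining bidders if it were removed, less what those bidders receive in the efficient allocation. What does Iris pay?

Efficient allocation: Iris→Slot 1 ($138), Ridgeline→Slot 4 ($98), Cove→Slot 3 ($68); total welfare W = $304.
Iris receives Slot 1 at value $138, so the others get W − 138 = $166.
Without Iris: best allocation of the remaining 2 bidders over all 3 slots is Ridgeline→Slot 3 ($107), Cove→Slot 1 ($146), total $253.
VCG payment = (others' best without Iris) − (others' welfare with Iris) = 253 − 166 = $87.

Iris pays $87.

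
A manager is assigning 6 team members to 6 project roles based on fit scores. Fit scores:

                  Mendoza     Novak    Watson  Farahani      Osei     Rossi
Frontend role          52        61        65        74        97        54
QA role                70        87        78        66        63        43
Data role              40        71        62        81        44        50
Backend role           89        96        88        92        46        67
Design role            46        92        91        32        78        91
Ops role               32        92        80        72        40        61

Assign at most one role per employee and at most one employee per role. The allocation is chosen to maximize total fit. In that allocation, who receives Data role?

Farahani receives Data role.

This is a one-to-one assignment (maximum-weight bipartite matching).
Optimal: Mendoza→Backend role (89 pts), Novak→Ops role (92 pts), Watson→QA role (78 pts), Farahani→Data role (81 pts), Osei→Frontend role (97 pts), Rossi→Design role (91 pts) — total 89+92+78+81+97+91 = 528 pts.
Row-greedy (each employee in turn takes its best remaining role) gives 482 pts, worse by 46.
Next-best assignment: Mendoza→Backend role, Novak→QA role, Watson→Ops role, Farahani→Data role, Osei→Frontend role, Rossi→Design role = 525 pts.
Swapping Farahani↔Novak (Farahani→Ops role 72 pts, Novak→Data role 71 pts) loses 30.
Checked against all permutations: 528 pts is optimal.
Farahani's own top role is Backend role (92 pts), but forcing Farahani→Backend role and reassigning the rest optimally gives only 504 pts — worse by 24.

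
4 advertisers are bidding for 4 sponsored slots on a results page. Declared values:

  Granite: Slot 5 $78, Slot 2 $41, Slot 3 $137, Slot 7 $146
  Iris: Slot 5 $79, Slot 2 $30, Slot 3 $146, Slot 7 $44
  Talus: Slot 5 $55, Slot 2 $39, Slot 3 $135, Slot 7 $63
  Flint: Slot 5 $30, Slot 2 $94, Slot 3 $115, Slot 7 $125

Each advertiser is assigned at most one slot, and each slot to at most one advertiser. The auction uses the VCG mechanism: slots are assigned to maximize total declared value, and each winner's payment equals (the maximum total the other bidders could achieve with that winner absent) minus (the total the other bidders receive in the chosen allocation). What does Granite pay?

Efficient allocation: Granite→Slot 7 ($146), Iris→Slot 5 ($79), Talus→Slot 3 ($135), Flint→Slot 2 ($94); total welfare W = $454.
Granite receives Slot 7 at value $146, so the others get W − 146 = $308.
Without Granite: best allocation of the remaining 3 bidders over all 4 slots is Iris→Slot 5 ($79), Talus→Slot 3 ($135), Flint→Slot 7 ($125), total $339.
VCG payment = (others' best without Granite) − (others' welfare with Granite) = 339 − 308 = $31.

Granite pays $31.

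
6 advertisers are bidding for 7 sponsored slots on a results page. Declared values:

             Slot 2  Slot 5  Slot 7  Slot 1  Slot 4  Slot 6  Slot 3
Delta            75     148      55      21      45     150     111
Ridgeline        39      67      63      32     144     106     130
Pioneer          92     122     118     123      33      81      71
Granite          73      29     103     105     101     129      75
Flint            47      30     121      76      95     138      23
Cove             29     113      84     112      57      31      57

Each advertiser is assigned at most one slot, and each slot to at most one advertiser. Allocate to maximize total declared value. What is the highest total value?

Maximum total: $747

This is the linear assignment problem.
Optimal: Delta→Slot 5 ($148), Ridgeline→Slot 3 ($130), Pioneer→Slot 7 ($118), Granite→Slot 4 ($101), Flint→Slot 6 ($138), Cove→Slot 1 ($112) — total 148+130+118+101+138+112 = $747.
Max-entry greedy (repeatedly take the single best remaining cell) gives $726, worse by 21.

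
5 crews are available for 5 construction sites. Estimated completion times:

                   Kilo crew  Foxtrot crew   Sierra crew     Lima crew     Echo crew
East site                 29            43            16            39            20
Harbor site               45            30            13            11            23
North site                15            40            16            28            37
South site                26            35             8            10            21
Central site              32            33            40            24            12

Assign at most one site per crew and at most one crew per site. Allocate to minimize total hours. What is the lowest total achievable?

Minimum total: 83 hours

Optimal: Kilo crew→North site (15 hours), Foxtrot crew→Harbor site (30 hours), Sierra crew→East site (16 hours), Lima crew→South site (10 hours), Echo crew→Central site (12 hours) — total 15+30+16+10+12 = 83 hours.
Column-greedy (each site in turn goes to its cheapest remaining crew) gives 96 hours, worse by 13.
Next-best assignment: Kilo crew→North site, Foxtrot crew→Central site, Sierra crew→South site, Lima crew→Harbor site, Echo crew→East site = 87 hours.
Swapping Kilo crew↔Echo crew (Kilo crew→Central site 32 hours, Echo crew→North site 37 hours) adds 42.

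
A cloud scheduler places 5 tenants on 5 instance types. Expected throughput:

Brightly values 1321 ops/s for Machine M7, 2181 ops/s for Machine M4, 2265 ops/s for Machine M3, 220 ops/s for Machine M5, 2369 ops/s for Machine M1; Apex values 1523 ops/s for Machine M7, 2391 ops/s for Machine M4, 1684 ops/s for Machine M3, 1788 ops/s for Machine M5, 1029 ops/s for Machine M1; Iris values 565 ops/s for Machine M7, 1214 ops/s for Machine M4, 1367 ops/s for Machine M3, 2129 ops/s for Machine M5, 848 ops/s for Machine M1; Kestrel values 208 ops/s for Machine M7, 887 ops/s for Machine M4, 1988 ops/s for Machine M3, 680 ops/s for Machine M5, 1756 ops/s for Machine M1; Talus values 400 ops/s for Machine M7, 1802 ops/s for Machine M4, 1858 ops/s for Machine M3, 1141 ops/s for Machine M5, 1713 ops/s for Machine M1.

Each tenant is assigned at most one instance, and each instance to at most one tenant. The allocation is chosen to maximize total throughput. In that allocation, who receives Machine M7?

Optimal: Brightly→Machine M1 (2369 ops/s), Apex→Machine M7 (1523 ops/s), Iris→Machine M5 (2129 ops/s), Kestrel→Machine M3 (1988 ops/s), Talus→Machine M4 (1802 ops/s) — total 2369+1523+2129+1988+1802 = 9811 ops/s.
Next-best assignment: Brightly→Machine M7, Apex→Machine M4, Iris→Machine M5, Kestrel→Machine M3, Talus→Machine M1 = 9542 ops/s.
Checked against all permutations: 9811 ops/s is optimal.
Apex's own top instance is Machine M4 (2391 ops/s), but forcing Apex→Machine M4 and reassigning the rest optimally gives only 9542 ops/s — worse by 269.

Apex receives Machine M7.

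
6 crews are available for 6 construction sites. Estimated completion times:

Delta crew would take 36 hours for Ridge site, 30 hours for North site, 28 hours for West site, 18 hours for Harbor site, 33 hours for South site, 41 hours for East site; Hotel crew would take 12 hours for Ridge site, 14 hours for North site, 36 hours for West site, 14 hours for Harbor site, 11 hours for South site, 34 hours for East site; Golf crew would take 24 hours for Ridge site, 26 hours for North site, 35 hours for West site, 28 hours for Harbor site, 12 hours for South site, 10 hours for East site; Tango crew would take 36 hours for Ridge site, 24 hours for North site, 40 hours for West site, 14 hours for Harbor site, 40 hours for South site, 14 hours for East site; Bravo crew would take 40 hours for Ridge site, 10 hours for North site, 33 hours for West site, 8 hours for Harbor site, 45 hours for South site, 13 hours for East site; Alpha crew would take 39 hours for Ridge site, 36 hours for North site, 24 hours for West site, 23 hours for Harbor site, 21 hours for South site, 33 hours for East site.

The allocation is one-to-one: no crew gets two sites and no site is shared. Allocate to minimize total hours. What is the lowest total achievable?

This is the linear assignment problem.
Optimal: Delta crew→Harbor site (18 hours), Hotel crew→Ridge site (12 hours), Golf crew→South site (12 hours), Tango crew→East site (14 hours), Bravo crew→North site (10 hours), Alpha crew→West site (24 hours) — total 18+12+12+14+10+24 = 90 hours.
Min-entry greedy (repeatedly take the single cheapest remaining cell) gives 113 hours, worse by 23.
Swapping Golf crew↔Hotel crew (Golf crew→Ridge site 24 hours, Hotel crew→South site 11 hours) adds 11.

Min total: 90 hours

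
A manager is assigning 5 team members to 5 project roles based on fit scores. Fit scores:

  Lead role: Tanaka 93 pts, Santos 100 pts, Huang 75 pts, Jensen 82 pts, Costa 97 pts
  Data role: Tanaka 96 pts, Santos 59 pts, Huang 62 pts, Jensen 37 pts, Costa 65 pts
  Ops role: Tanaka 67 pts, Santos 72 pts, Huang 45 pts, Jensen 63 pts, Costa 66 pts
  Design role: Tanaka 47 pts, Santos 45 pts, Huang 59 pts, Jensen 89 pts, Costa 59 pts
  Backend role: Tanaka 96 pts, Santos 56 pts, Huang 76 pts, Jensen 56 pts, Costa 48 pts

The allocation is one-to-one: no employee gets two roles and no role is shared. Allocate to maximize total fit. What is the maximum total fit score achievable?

Optimal: Tanaka→Data role (96 pts), Santos→Ops role (72 pts), Huang→Backend role (76 pts), Jensen→Design role (89 pts), Costa→Lead role (97 pts) — total 96+72+76+89+97 = 430 pts.
Column-greedy (each role in turn goes to its best remaining employee) gives 427 pts, worse by 3.
Next-best assignment: Tanaka→Data role, Santos→Lead role, Huang→Backend role, Jensen→Design role, Costa→Ops role = 427 pts.
Every other assignment is strictly worse.

Maximum total: 430 pts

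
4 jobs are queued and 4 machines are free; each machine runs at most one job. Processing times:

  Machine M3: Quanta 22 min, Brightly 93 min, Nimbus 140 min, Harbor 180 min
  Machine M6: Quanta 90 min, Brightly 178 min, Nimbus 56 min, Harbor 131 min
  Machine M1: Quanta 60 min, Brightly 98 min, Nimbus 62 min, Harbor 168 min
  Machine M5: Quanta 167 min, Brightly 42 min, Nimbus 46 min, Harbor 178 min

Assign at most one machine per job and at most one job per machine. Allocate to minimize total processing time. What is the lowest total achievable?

Min total: 257 min

This is the linear assignment problem.
Optimal: Quanta→Machine M3 (22 min), Brightly→Machine M5 (42 min), Nimbus→Machine M1 (62 min), Harbor→Machine M6 (131 min) — total 22+42+62+131 = 257 min.
Row-greedy (each job in turn takes its cheapest remaining machine) gives 288 min, worse by 31.
Next-best assignment: Quanta→Machine M3, Brightly→Machine M5, Nimbus→Machine M6, Harbor→Machine M1 = 288 min.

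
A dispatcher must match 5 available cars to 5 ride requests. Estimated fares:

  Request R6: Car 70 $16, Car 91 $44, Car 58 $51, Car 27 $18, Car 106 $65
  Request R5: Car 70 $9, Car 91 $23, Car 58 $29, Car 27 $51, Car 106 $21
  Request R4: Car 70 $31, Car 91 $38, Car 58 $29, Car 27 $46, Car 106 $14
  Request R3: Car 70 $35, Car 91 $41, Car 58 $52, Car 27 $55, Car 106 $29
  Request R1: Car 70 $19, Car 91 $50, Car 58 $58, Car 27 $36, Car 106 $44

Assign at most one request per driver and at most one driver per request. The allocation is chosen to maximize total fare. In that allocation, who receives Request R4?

Car 70 receives Request R4.

This is the linear assignment problem.
Optimal: Car 70→Request R4 ($31), Car 91→Request R1 ($50), Car 58→Request R3 ($52), Car 27→Request R5 ($51), Car 106→Request R6 ($65) — total 31+50+52+51+65 = $249.
Max-entry greedy (repeatedly take the single best remaining cell) gives $225, worse by 24.
Checked against all permutations: $249 is optimal.
Car 70's own top request is Request R3 ($35), but forcing Car 70→Request R3 and reassigning the rest optimally gives only $247 — worse by 2.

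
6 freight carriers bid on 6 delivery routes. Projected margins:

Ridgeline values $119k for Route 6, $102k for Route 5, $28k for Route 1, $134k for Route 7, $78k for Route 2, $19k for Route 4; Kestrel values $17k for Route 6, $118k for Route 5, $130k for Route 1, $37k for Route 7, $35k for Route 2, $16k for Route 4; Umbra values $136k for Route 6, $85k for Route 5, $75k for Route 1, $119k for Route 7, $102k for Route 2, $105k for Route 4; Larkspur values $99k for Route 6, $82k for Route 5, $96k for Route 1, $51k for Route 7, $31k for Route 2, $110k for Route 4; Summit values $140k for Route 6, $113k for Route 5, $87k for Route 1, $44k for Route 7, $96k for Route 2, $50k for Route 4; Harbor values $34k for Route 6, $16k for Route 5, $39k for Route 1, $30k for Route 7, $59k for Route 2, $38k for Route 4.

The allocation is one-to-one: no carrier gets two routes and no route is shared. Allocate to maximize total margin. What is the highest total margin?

Optimal: Ridgeline→Route 7 ($134k), Kestrel→Route 1 ($130k), Umbra→Route 6 ($136k), Larkspur→Route 4 ($110k), Summit→Route 5 ($113k), Harbor→Route 2 ($59k) — total 134+130+136+110+113+59 = $682k.
Max-entry greedy (repeatedly take the single best remaining cell) gives $632k, worse by 50.

Maximum total: $682k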